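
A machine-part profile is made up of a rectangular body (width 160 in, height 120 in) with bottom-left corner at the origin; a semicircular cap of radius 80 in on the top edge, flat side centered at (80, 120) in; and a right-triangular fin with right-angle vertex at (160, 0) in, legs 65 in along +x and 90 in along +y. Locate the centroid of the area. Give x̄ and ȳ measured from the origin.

rectangular body: A = 160 × 120 = 19200.00, centroid at (80.00, 60.00).
semicircular top: A = ½π·80² = 10053.10, centroid at (80.00, 153.95).
triangular fin: A = ½·65·90 = 2925.00, centroid at (181.67, 30.00).
ΣA = 32178.10 in², ΣAx̄ = 2871622.72 in³, ΣAȳ = 2787454.91 in³.
x̄ = 2871622.72/32178.10 = 89.24 in; ȳ = 2787454.91/32178.10 = 86.63 in.

x̄ = 89.24 in, ȳ = 86.63 in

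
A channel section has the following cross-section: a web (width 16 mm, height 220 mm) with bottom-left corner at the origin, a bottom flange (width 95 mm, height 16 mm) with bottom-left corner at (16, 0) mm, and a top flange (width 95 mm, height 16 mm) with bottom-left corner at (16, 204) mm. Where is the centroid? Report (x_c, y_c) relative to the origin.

web: A = 16 × 220 = 3520.00, centroid at (8.00, 110.00).
bottom flange: A = 95 × 16 = 1520.00, centroid at (63.50, 8.00).
top flange: A = 95 × 16 = 1520.00, centroid at (63.50, 212.00).
ΣA = 6560.00 mm²
ΣAx_c = (3520.00)(8.00) + (1520.00)(63.50) + (1520.00)(63.50) = 221200.00 mm³
ΣAy_c = (3520.00)(110.00) + (1520.00)(8.00) + (1520.00)(212.00) = 721600.00 mm³
x_c = 221200.00 / 6560.00 = 33.72 mm
y_c = 721600.00 / 6560.00 = 110.00 mm

x_c = 33.72 mm, y_c = 110.00 mm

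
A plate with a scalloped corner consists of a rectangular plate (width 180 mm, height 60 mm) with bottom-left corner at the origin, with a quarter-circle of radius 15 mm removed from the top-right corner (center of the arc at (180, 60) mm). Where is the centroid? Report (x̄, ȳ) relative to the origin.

Part | A | x̄ᵢ | ȳᵢ | A·x̄ᵢ | A·ȳᵢ
plate | 10800.00 | 90.00 | 30.00 | 972000.00 | 324000.00
removed quarter-circle | -176.71 | 173.63 | 53.63 | -30683.63 | -9477.88
Σ | 10623.29 |  |  | 941316.37 | 314522.12
x̄ = 941316.37 / 10623.29 = 88.61 mm
ȳ = 314522.12 / 10623.29 = 29.61 mm

x̄ = 88.61 mm, ȳ = 29.61 mm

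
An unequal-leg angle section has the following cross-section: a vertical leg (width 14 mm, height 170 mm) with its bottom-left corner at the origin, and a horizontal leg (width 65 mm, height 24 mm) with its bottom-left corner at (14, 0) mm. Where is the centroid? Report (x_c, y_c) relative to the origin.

vertical leg: A = 14 × 170 = 2380.00, centroid at (7.00, 85.00).
horizontal leg: A = 65 × 24 = 1560.00, centroid at (46.50, 12.00).
ΣA = 3940.00 mm²
ΣAx_c = (2380.00)(7.00) + (1560.00)(46.50) = 89200.00 mm³
ΣAy_c = (2380.00)(85.00) + (1560.00)(12.00) = 221020.00 mm³
x_c = 89200.00 / 3940.00 = 22.64 mm
y_c = 221020.00 / 3940.00 = 56.10 mm

x_c = 22.64 mm, y_c = 56.10 mm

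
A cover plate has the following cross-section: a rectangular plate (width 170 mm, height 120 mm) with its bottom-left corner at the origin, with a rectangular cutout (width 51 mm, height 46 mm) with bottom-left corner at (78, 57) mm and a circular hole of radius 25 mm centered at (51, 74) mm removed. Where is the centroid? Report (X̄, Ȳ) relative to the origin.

plate: A = 170 × 120 = 20400.00, centroid at (85.00, 60.00).
hole 1: A = −(51 × 46) = -2346.00, centroid at (103.50, 80.00).
hole 2: A = −π·25² = -1963.50, centroid at (51.00, 74.00).
ΣA = 16090.50 mm², ΣAX̄ = 1391050.73 mm³, ΣAȲ = 891021.34 mm³.
X̄ = 1391050.73/16090.50 = 86.45 mm; Ȳ = 891021.34/16090.50 = 55.38 mm.

X̄ = 86.45 mm, Ȳ = 55.38 mm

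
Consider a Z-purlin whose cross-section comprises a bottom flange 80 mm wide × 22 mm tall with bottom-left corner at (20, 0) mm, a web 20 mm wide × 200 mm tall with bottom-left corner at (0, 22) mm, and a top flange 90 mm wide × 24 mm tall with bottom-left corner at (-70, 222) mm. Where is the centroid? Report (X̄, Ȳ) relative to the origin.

Part | A | x̄ᵢ | ȳᵢ | A·x̄ᵢ | A·ȳᵢ
bottom flange | 1760.00 | 60.00 | 11.00 | 105600.00 | 19360.00
web | 4000.00 | 10.00 | 122.00 | 40000.00 | 488000.00
top flange | 2160.00 | -25.00 | 234.00 | -54000.00 | 505440.00
Σ | 7920.00 |  |  | 91600.00 | 1012800.00
X̄ = 91600.00 / 7920.00 = 11.57 mm
Ȳ = 1012800.00 / 7920.00 = 127.88 mm

X̄ = 11.57 mm, Ȳ = 127.88 mm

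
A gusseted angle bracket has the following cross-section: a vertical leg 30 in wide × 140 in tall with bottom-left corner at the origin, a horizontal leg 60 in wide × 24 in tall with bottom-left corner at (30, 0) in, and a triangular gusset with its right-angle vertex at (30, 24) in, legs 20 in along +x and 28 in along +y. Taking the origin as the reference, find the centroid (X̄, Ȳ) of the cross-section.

X̄ = 26.97 in, Ȳ = 54.16 in

vertical leg: A = 30 × 140 = 4200.00, centroid at (15.00, 70.00).
horizontal leg: A = 60 × 24 = 1440.00, centroid at (60.00, 12.00).
gusset: A = ½·20·28 = 280.00, centroid at (36.67, 33.33).
ΣA = 5920.00 in², ΣAX̄ = 159666.67 in³, ΣAȲ = 320613.33 in³.
X̄ = 159666.67/5920.00 = 26.97 in; Ȳ = 320613.33/5920.00 = 54.16 in.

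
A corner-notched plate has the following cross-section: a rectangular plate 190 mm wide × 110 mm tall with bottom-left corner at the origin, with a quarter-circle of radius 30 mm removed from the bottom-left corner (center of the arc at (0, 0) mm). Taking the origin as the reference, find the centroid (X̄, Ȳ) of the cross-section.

plate: A = 190 × 110 = 20900.00, centroid at (95.00, 55.00).
removed quarter-circle: A = −¼π·30² = -706.86, centroid at (12.73, 12.73).
ΣA = 20193.14 mm²
ΣAX̄ = (20900.00)(95.00) + (-706.86)(12.73) = 1976500.00 mm³
ΣAȲ = (20900.00)(55.00) + (-706.86)(12.73) = 1140500.00 mm³
X̄ = 1976500.00 / 20193.14 = 97.88 mm
Ȳ = 1140500.00 / 20193.14 = 56.48 mm

X̄ = 97.88 mm, Ȳ = 56.48 mm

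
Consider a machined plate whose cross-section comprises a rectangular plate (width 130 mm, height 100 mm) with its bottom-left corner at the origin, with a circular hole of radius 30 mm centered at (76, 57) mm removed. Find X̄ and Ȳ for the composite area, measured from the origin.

plate: A = 130 × 100 = 13000.00, centroid at (65.00, 50.00).
hole: A = −π·30² = -2827.43, centroid at (76.00, 57.00).
ΣA = 10172.57 mm², ΣAX̄ = 630115.06 mm³, ΣAȲ = 488836.30 mm³.
X̄ = 630115.06/10172.57 = 61.94 mm; Ȳ = 488836.30/10172.57 = 48.05 mm.

X̄ = 61.94 mm, Ȳ = 48.05 mm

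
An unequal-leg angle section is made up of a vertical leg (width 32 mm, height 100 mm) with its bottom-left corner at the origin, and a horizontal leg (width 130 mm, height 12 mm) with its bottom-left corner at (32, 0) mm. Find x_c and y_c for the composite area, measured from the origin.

Part | A | x̄ᵢ | ȳᵢ | A·x̄ᵢ | A·ȳᵢ
vertical leg | 3200.00 | 16.00 | 50.00 | 51200.00 | 160000.00
horizontal leg | 1560.00 | 97.00 | 6.00 | 151320.00 | 9360.00
Σ | 4760.00 |  |  | 202520.00 | 169360.00
x_c = 202520.00 / 4760.00 = 42.55 mm
y_c = 169360.00 / 4760.00 = 35.58 mm

x_c = 42.55 mm, y_c = 35.58 mm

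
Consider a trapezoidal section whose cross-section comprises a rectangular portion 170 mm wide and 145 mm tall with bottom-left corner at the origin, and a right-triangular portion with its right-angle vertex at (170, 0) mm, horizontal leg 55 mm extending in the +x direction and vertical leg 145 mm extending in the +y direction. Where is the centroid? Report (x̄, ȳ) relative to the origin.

Part | A | x̄ᵢ | ȳᵢ | A·x̄ᵢ | A·ȳᵢ
rectangular portion | 24650.00 | 85.00 | 72.50 | 2095250.00 | 1787125.00
triangular portion | 3987.50 | 188.33 | 48.33 | 750979.17 | 192729.17
Σ | 28637.50 |  |  | 2846229.17 | 1979854.17
x̄ = 2846229.17 / 28637.50 = 99.39 mm
ȳ = 1979854.17 / 28637.50 = 69.14 mm

x̄ = 99.39 mm, ȳ = 69.14 mm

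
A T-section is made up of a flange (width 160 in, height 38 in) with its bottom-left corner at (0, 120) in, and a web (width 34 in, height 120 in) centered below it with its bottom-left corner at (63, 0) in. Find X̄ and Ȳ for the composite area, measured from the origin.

web: A = 34 × 120 = 4080.00, centroid at (80.00, 60.00).
flange: A = 160 × 38 = 6080.00, centroid at (80.00, 139.00).
ΣA = 10160.00 in², ΣAX̄ = 812800.00 in³, ΣAȲ = 1089920.00 in³.
X̄ = 812800.00/10160.00 = 80.00 in; Ȳ = 1089920.00/10160.00 = 107.28 in.

X̄ = 80.00 in, Ȳ = 107.28 in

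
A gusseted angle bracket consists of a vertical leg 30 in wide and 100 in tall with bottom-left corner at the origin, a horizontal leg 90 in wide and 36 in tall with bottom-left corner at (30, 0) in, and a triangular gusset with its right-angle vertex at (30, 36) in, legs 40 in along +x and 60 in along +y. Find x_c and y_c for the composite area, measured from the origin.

Part | A | x̄ᵢ | ȳᵢ | A·x̄ᵢ | A·ȳᵢ
vertical leg | 3000.00 | 15.00 | 50.00 | 45000.00 | 150000.00
horizontal leg | 3240.00 | 75.00 | 18.00 | 243000.00 | 58320.00
gusset | 1200.00 | 43.33 | 56.00 | 52000.00 | 67200.00
Σ | 7440.00 |  |  | 340000.00 | 275520.00
x_c = 340000.00 / 7440.00 = 45.70 in
y_c = 275520.00 / 7440.00 = 37.03 in

x_c = 45.70 in, y_c = 37.03 in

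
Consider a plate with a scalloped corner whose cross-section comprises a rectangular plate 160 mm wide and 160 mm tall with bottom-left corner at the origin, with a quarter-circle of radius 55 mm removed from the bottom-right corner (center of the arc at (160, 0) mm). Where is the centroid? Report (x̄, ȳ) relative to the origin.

Part | A | x̄ᵢ | ȳᵢ | A·x̄ᵢ | A·ȳᵢ
plate | 25600.00 | 80.00 | 80.00 | 2048000.00 | 2048000.00
removed quarter-circle | -2375.83 | 136.66 | 23.34 | -324674.38 | -55458.33
Σ | 23224.17 |  |  | 1723325.62 | 1992541.67
x̄ = 1723325.62 / 23224.17 = 74.20 mm
ȳ = 1992541.67 / 23224.17 = 85.80 mm

x̄ = 74.20 mm, ȳ = 85.80 mm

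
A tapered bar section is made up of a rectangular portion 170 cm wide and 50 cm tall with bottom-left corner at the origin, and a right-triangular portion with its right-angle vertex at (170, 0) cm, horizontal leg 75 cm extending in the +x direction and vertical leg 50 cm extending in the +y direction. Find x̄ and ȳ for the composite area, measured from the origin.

x̄ = 104.88 cm, ȳ = 23.49 cm

rectangular portion: A = 170 × 50 = 8500.00, centroid at (85.00, 25.00).
triangular portion: A = ½·75·50 = 1875.00, centroid at (195.00, 16.67).
ΣA = 10375.00 cm²
ΣAx̄ = (8500.00)(85.00) + (1875.00)(195.00) = 1088125.00 cm³
ΣAȳ = (8500.00)(25.00) + (1875.00)(16.67) = 243750.00 cm³
x̄ = 1088125.00 / 10375.00 = 104.88 cm
ȳ = 243750.00 / 10375.00 = 23.49 cm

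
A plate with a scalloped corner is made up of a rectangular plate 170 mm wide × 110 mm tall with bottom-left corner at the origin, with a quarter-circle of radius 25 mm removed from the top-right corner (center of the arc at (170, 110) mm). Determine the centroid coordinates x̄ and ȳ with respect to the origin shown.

plate: A = 170 × 110 = 18700.00, centroid at (85.00, 55.00).
removed quarter-circle: A = −¼π·25² = -490.87, centroid at (159.39, 99.39).
ΣA = 18209.13 mm²
ΣAx̄ = (18700.00)(85.00) + (-490.87)(159.39) = 1511259.78 mm³
ΣAȳ = (18700.00)(55.00) + (-490.87)(99.39) = 979712.21 mm³
x̄ = 1511259.78 / 18209.13 = 82.99 mm
ȳ = 979712.21 / 18209.13 = 53.80 mm

x̄ = 82.99 mm, ȳ = 53.80 mm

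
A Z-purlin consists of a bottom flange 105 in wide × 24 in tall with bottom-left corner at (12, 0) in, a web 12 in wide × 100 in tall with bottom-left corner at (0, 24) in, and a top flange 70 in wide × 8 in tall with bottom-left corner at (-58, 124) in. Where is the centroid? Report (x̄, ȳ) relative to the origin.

x̄ = 36.65 in, ȳ = 44.56 in

bottom flange: A = 105 × 24 = 2520.00, centroid at (64.50, 12.00).
web: A = 12 × 100 = 1200.00, centroid at (6.00, 74.00).
top flange: A = 70 × 8 = 560.00, centroid at (-23.00, 128.00).
ΣA = 4280.00 in²
ΣAx̄ = (2520.00)(64.50) + (1200.00)(6.00) + (560.00)(-23.00) = 156860.00 in³
ΣAȳ = (2520.00)(12.00) + (1200.00)(74.00) + (560.00)(128.00) = 190720.00 in³
x̄ = 156860.00 / 4280.00 = 36.65 in
ȳ = 190720.00 / 4280.00 = 44.56 in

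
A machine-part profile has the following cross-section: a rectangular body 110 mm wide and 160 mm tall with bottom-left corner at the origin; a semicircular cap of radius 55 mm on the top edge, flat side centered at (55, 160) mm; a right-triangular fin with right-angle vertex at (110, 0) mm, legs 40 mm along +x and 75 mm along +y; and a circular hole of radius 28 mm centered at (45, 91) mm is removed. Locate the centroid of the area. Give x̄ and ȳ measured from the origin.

rectangular body: A = 110 × 160 = 17600.00, centroid at (55.00, 80.00).
semicircular top: A = ½π·55² = 4751.66, centroid at (55.00, 183.34).
triangular fin: A = ½·40·75 = 1500.00, centroid at (123.33, 25.00).
hole: A = −π·28² = -2463.01, centroid at (45.00, 91.00).
ΣA = 21388.65 mm²
ΣAx̄ = (17600.00)(55.00) + (4751.66)(55.00) + (1500.00)(123.33) + (-2463.01)(45.00) = 1303505.85 mm³
ΣAȳ = (17600.00)(80.00) + (4751.66)(183.34) + (1500.00)(25.00) + (-2463.01)(91.00) = 2092548.30 mm³
x̄ = 1303505.85 / 21388.65 = 60.94 mm
ȳ = 2092548.30 / 21388.65 = 97.83 mm

x̄ = 60.94 mm, ȳ = 97.83 mm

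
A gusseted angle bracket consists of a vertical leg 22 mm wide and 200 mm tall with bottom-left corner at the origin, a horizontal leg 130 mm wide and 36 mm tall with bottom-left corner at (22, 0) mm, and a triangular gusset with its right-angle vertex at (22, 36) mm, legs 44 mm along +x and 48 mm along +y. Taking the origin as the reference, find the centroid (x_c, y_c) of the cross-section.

x_c = 48.76 mm, y_c = 57.14 mm

vertical leg: A = 22 × 200 = 4400.00, centroid at (11.00, 100.00).
horizontal leg: A = 130 × 36 = 4680.00, centroid at (87.00, 18.00).
gusset: A = ½·44·48 = 1056.00, centroid at (36.67, 52.00).
ΣA = 10136.00 mm², ΣAx_c = 494280.00 mm³, ΣAy_c = 579152.00 mm³.
x_c = 494280.00/10136.00 = 48.76 mm; y_c = 579152.00/10136.00 = 57.14 mm.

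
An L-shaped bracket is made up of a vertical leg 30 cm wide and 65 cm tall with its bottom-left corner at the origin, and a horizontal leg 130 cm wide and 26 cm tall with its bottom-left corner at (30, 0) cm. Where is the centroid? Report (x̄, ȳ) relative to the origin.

vertical leg: A = 30 × 65 = 1950.00, centroid at (15.00, 32.50).
horizontal leg: A = 130 × 26 = 3380.00, centroid at (95.00, 13.00).
ΣA = 5330.00 cm²
ΣAx̄ = (1950.00)(15.00) + (3380.00)(95.00) = 350350.00 cm³
ΣAȳ = (1950.00)(32.50) + (3380.00)(13.00) = 107315.00 cm³
x̄ = 350350.00 / 5330.00 = 65.73 cm
ȳ = 107315.00 / 5330.00 = 20.13 cm

x̄ = 65.73 cm, ȳ = 20.13 cm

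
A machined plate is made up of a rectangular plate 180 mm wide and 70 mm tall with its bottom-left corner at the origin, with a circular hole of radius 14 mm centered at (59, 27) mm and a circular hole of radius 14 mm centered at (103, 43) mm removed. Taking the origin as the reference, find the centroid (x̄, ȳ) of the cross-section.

Part | A | x̄ᵢ | ȳᵢ | A·x̄ᵢ | A·ȳᵢ
plate | 12600.00 | 90.00 | 35.00 | 1134000.00 | 441000.00
hole 1 | -615.75 | 59.00 | 27.00 | -36329.38 | -16625.31
hole 2 | -615.75 | 103.00 | 43.00 | -63422.47 | -26477.34
Σ | 11368.50 |  |  | 1034248.15 | 397897.35
x̄ = 1034248.15 / 11368.50 = 90.97 mm
ȳ = 397897.35 / 11368.50 = 35.00 mm

x̄ = 90.97 mm, ȳ = 35.00 mm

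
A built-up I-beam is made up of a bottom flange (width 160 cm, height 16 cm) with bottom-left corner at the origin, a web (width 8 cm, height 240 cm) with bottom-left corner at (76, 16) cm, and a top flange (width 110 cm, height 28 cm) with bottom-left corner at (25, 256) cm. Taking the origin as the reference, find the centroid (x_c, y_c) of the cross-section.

x_c = 80.00 cm, y_c = 147.25 cm

Part | A | x̄ᵢ | ȳᵢ | A·x̄ᵢ | A·ȳᵢ
bottom flange | 2560.00 | 80.00 | 8.00 | 204800.00 | 20480.00
web | 1920.00 | 80.00 | 136.00 | 153600.00 | 261120.00
top flange | 3080.00 | 80.00 | 270.00 | 246400.00 | 831600.00
Σ | 7560.00 |  |  | 604800.00 | 1113200.00
x_c = 604800.00 / 7560.00 = 80.00 cm
y_c = 1113200.00 / 7560.00 = 147.25 cm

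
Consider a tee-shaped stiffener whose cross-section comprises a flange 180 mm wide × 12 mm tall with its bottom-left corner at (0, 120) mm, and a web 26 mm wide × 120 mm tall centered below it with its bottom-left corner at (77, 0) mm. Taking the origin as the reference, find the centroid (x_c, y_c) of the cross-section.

web: A = 26 × 120 = 3120.00, centroid at (90.00, 60.00).
flange: A = 180 × 12 = 2160.00, centroid at (90.00, 126.00).
ΣA = 5280.00 mm², ΣAx_c = 475200.00 mm³, ΣAy_c = 459360.00 mm³.
x_c = 475200.00/5280.00 = 90.00 mm; y_c = 459360.00/5280.00 = 87.00 mm.

x_c = 90.00 mm, y_c = 87.00 mm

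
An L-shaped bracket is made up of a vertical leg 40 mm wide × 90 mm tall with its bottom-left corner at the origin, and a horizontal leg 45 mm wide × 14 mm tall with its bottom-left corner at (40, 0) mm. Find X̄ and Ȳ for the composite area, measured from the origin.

Part | A | x̄ᵢ | ȳᵢ | A·x̄ᵢ | A·ȳᵢ
vertical leg | 3600.00 | 20.00 | 45.00 | 72000.00 | 162000.00
horizontal leg | 630.00 | 62.50 | 7.00 | 39375.00 | 4410.00
Σ | 4230.00 |  |  | 111375.00 | 166410.00
X̄ = 111375.00 / 4230.00 = 26.33 mm
Ȳ = 166410.00 / 4230.00 = 39.34 mm

X̄ = 26.33 mm, Ȳ = 39.34 mm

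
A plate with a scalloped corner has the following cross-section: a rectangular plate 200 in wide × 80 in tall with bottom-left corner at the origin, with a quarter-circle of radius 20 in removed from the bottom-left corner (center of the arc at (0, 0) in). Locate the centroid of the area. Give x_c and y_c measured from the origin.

plate: A = 200 × 80 = 16000.00, centroid at (100.00, 40.00).
removed quarter-circle: A = −¼π·20² = -314.16, centroid at (8.49, 8.49).
ΣA = 15685.84 in²
ΣAx_c = (16000.00)(100.00) + (-314.16)(8.49) = 1597333.33 in³
ΣAy_c = (16000.00)(40.00) + (-314.16)(8.49) = 637333.33 in³
x_c = 1597333.33 / 15685.84 = 101.83 in
y_c = 637333.33 / 15685.84 = 40.63 in

x_c = 101.83 in, y_c = 40.63 in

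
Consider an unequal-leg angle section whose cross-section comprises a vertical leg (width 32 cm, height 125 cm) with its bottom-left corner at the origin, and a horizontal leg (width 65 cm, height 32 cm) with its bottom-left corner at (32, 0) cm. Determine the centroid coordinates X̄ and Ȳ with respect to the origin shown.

vertical leg: A = 32 × 125 = 4000.00, centroid at (16.00, 62.50).
horizontal leg: A = 65 × 32 = 2080.00, centroid at (64.50, 16.00).
ΣA = 6080.00 cm², ΣAX̄ = 198160.00 cm³, ΣAȲ = 283280.00 cm³.
X̄ = 198160.00/6080.00 = 32.59 cm; Ȳ = 283280.00/6080.00 = 46.59 cm.

X̄ = 32.59 cm, Ȳ = 46.59 cm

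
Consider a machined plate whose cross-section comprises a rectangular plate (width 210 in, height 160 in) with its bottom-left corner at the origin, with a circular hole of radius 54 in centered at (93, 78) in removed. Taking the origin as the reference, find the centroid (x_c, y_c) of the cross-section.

x_c = 109.50 in, y_c = 80.75 in

plate: A = 210 × 160 = 33600.00, centroid at (105.00, 80.00).
hole: A = −π·54² = -9160.88, centroid at (93.00, 78.00).
ΣA = 24439.12 in²
ΣAx_c = (33600.00)(105.00) + (-9160.88)(93.00) = 2676037.77 in³
ΣAy_c = (33600.00)(80.00) + (-9160.88)(78.00) = 1973451.03 in³
x_c = 2676037.77 / 24439.12 = 109.50 in
y_c = 1973451.03 / 24439.12 = 80.75 in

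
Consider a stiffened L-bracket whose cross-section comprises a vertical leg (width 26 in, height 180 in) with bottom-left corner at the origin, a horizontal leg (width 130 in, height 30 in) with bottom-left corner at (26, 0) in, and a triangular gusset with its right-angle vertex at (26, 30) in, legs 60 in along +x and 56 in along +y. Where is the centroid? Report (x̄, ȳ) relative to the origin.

x̄ = 48.05 in, ȳ = 54.72 in

vertical leg: A = 26 × 180 = 4680.00, centroid at (13.00, 90.00).
horizontal leg: A = 130 × 30 = 3900.00, centroid at (91.00, 15.00).
gusset: A = ½·60·56 = 1680.00, centroid at (46.00, 48.67).
ΣA = 10260.00 in²
ΣAx̄ = (4680.00)(13.00) + (3900.00)(91.00) + (1680.00)(46.00) = 493020.00 in³
ΣAȳ = (4680.00)(90.00) + (3900.00)(15.00) + (1680.00)(48.67) = 561460.00 in³
x̄ = 493020.00 / 10260.00 = 48.05 in
ȳ = 561460.00 / 10260.00 = 54.72 in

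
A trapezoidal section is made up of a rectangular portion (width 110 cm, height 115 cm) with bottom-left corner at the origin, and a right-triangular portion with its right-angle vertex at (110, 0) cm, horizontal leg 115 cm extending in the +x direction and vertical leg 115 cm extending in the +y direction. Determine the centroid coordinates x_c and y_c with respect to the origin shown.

x_c = 87.04 cm, y_c = 50.92 cm

rectangular portion: A = 110 × 115 = 12650.00, centroid at (55.00, 57.50).
triangular portion: A = ½·115·115 = 6612.50, centroid at (148.33, 38.33).
ΣA = 19262.50 cm²
ΣAx_c = (12650.00)(55.00) + (6612.50)(148.33) = 1676604.17 cm³
ΣAy_c = (12650.00)(57.50) + (6612.50)(38.33) = 980854.17 cm³
x_c = 1676604.17 / 19262.50 = 87.04 cm
y_c = 980854.17 / 19262.50 = 50.92 cm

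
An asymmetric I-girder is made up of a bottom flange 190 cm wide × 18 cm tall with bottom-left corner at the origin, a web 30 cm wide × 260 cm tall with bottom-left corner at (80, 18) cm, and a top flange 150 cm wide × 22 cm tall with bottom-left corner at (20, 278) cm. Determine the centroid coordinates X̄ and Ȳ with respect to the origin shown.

bottom flange: A = 190 × 18 = 3420.00, centroid at (95.00, 9.00).
web: A = 30 × 260 = 7800.00, centroid at (95.00, 148.00).
top flange: A = 150 × 22 = 3300.00, centroid at (95.00, 289.00).
ΣA = 14520.00 cm², ΣAX̄ = 1379400.00 cm³, ΣAȲ = 2138880.00 cm³.
X̄ = 1379400.00/14520.00 = 95.00 cm; Ȳ = 2138880.00/14520.00 = 147.31 cm.

X̄ = 95.00 cm, Ȳ = 147.31 cm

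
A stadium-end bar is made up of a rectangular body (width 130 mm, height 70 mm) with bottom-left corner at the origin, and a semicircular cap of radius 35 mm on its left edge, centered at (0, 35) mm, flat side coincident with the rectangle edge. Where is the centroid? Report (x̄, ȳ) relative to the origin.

Part | A | x̄ᵢ | ȳᵢ | A·x̄ᵢ | A·ȳᵢ
rectangular body | 9100.00 | 65.00 | 35.00 | 591500.00 | 318500.00
semicircular end | 1924.23 | -14.85 | 35.00 | -28583.33 | 67347.89
Σ | 11024.23 |  |  | 562916.67 | 385847.89
x̄ = 562916.67 / 11024.23 = 51.06 mm
ȳ = 385847.89 / 11024.23 = 35.00 mm

x̄ = 51.06 mm, ȳ = 35.00 mm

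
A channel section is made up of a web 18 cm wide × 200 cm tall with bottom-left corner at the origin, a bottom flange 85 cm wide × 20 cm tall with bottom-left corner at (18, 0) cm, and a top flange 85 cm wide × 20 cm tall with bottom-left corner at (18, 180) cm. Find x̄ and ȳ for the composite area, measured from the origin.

web: A = 18 × 200 = 3600.00, centroid at (9.00, 100.00).
bottom flange: A = 85 × 20 = 1700.00, centroid at (60.50, 10.00).
top flange: A = 85 × 20 = 1700.00, centroid at (60.50, 190.00).
ΣA = 7000.00 cm², ΣAx̄ = 238100.00 cm³, ΣAȳ = 700000.00 cm³.
x̄ = 238100.00/7000.00 = 34.01 cm; ȳ = 700000.00/7000.00 = 100.00 cm.

x̄ = 34.01 cm, ȳ = 100.00 cm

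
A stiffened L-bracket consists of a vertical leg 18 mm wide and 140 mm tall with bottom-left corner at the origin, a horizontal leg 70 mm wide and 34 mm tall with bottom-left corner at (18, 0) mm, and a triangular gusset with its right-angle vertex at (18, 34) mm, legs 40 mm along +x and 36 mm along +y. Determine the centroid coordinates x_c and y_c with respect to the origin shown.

x_c = 30.49 mm, y_c = 44.48 mm

vertical leg: A = 18 × 140 = 2520.00, centroid at (9.00, 70.00).
horizontal leg: A = 70 × 34 = 2380.00, centroid at (53.00, 17.00).
gusset: A = ½·40·36 = 720.00, centroid at (31.33, 46.00).
ΣA = 5620.00 mm²
ΣAx_c = (2520.00)(9.00) + (2380.00)(53.00) + (720.00)(31.33) = 171380.00 mm³
ΣAy_c = (2520.00)(70.00) + (2380.00)(17.00) + (720.00)(46.00) = 249980.00 mm³
x_c = 171380.00 / 5620.00 = 30.49 mm
y_c = 249980.00 / 5620.00 = 44.48 mm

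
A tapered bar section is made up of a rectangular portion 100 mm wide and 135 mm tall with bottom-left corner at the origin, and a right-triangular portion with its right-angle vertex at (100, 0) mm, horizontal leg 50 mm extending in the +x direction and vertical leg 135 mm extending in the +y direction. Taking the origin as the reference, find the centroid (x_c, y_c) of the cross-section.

x_c = 63.33 mm, y_c = 63.00 mm

rectangular portion: A = 100 × 135 = 13500.00, centroid at (50.00, 67.50).
triangular portion: A = ½·50·135 = 3375.00, centroid at (116.67, 45.00).
ΣA = 16875.00 mm², ΣAx_c = 1068750.00 mm³, ΣAy_c = 1063125.00 mm³.
x_c = 1068750.00/16875.00 = 63.33 mm; y_c = 1063125.00/16875.00 = 63.00 mm.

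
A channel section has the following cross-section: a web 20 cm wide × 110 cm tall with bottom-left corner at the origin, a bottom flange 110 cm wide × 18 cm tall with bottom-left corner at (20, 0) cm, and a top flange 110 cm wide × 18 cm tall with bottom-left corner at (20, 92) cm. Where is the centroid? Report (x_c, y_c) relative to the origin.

Part | A | x̄ᵢ | ȳᵢ | A·x̄ᵢ | A·ȳᵢ
web | 2200.00 | 10.00 | 55.00 | 22000.00 | 121000.00
bottom flange | 1980.00 | 75.00 | 9.00 | 148500.00 | 17820.00
top flange | 1980.00 | 75.00 | 101.00 | 148500.00 | 199980.00
Σ | 6160.00 |  |  | 319000.00 | 338800.00
x_c = 319000.00 / 6160.00 = 51.79 cm
y_c = 338800.00 / 6160.00 = 55.00 cm

x_c = 51.79 cm, y_c = 55.00 cm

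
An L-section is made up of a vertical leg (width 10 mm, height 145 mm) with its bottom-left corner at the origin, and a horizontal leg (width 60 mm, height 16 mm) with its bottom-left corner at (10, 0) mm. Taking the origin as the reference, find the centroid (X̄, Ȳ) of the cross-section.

Part | A | x̄ᵢ | ȳᵢ | A·x̄ᵢ | A·ȳᵢ
vertical leg | 1450.00 | 5.00 | 72.50 | 7250.00 | 105125.00
horizontal leg | 960.00 | 40.00 | 8.00 | 38400.00 | 7680.00
Σ | 2410.00 |  |  | 45650.00 | 112805.00
X̄ = 45650.00 / 2410.00 = 18.94 mm
Ȳ = 112805.00 / 2410.00 = 46.81 mm

X̄ = 18.94 mm, Ȳ = 46.81 mm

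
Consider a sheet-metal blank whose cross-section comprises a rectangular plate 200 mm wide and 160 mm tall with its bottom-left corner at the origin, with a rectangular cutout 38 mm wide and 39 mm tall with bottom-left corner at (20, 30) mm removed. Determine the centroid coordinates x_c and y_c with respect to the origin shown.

plate: A = 200 × 160 = 32000.00, centroid at (100.00, 80.00).
hole: A = −(38 × 39) = -1482.00, centroid at (39.00, 49.50).
ΣA = 30518.00 mm², ΣAx_c = 3142202.00 mm³, ΣAy_c = 2486641.00 mm³.
x_c = 3142202.00/30518.00 = 102.96 mm; y_c = 2486641.00/30518.00 = 81.48 mm.

x_c = 102.96 mm, y_c = 81.48 mm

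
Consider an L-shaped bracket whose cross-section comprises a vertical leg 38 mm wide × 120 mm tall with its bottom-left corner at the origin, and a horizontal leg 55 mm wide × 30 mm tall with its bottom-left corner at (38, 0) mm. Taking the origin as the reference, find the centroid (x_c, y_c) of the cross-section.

x_c = 31.36 mm, y_c = 48.04 mm

vertical leg: A = 38 × 120 = 4560.00, centroid at (19.00, 60.00).
horizontal leg: A = 55 × 30 = 1650.00, centroid at (65.50, 15.00).
ΣA = 6210.00 mm²
ΣAx_c = (4560.00)(19.00) + (1650.00)(65.50) = 194715.00 mm³
ΣAy_c = (4560.00)(60.00) + (1650.00)(15.00) = 298350.00 mm³
x_c = 194715.00 / 6210.00 = 31.36 mm
y_c = 298350.00 / 6210.00 = 48.04 mm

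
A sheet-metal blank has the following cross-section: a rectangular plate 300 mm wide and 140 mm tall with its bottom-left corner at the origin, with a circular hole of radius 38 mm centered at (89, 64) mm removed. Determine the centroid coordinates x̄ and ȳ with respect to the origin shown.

plate: A = 300 × 140 = 42000.00, centroid at (150.00, 70.00).
hole: A = −π·38² = -4536.46, centroid at (89.00, 64.00).
ΣA = 37463.54 mm², ΣAx̄ = 5896255.08 mm³, ΣAȳ = 2649666.57 mm³.
x̄ = 5896255.08/37463.54 = 157.39 mm; ȳ = 2649666.57/37463.54 = 70.73 mm.

x̄ = 157.39 mm, ȳ = 70.73 mm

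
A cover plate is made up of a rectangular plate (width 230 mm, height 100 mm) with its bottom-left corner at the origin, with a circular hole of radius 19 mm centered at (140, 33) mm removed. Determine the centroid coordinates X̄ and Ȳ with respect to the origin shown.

plate: A = 230 × 100 = 23000.00, centroid at (115.00, 50.00).
hole: A = −π·19² = -1134.11, centroid at (140.00, 33.00).
ΣA = 21865.89 mm², ΣAX̄ = 2486223.91 mm³, ΣAȲ = 1112574.21 mm³.
X̄ = 2486223.91/21865.89 = 113.70 mm; Ȳ = 1112574.21/21865.89 = 50.88 mm.

X̄ = 113.70 mm, Ȳ = 50.88 mm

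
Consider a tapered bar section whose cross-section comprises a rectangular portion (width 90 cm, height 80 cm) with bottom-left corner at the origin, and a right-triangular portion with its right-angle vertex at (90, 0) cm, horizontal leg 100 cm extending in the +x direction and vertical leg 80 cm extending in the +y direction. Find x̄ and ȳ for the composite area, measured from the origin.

rectangular portion: A = 90 × 80 = 7200.00, centroid at (45.00, 40.00).
triangular portion: A = ½·100·80 = 4000.00, centroid at (123.33, 26.67).
ΣA = 11200.00 cm², ΣAx̄ = 817333.33 cm³, ΣAȳ = 394666.67 cm³.
x̄ = 817333.33/11200.00 = 72.98 cm; ȳ = 394666.67/11200.00 = 35.24 cm.

x̄ = 72.98 cm, ȳ = 35.24 cm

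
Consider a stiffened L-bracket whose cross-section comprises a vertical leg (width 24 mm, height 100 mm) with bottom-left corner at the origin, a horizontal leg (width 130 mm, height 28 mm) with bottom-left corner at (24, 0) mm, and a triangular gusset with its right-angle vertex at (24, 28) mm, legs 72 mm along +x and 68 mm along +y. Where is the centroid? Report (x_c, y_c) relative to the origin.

x_c = 55.40 mm, y_c = 34.75 mm

Part | A | x̄ᵢ | ȳᵢ | A·x̄ᵢ | A·ȳᵢ
vertical leg | 2400.00 | 12.00 | 50.00 | 28800.00 | 120000.00
horizontal leg | 3640.00 | 89.00 | 14.00 | 323960.00 | 50960.00
gusset | 2448.00 | 48.00 | 50.67 | 117504.00 | 124032.00
Σ | 8488.00 |  |  | 470264.00 | 294992.00
x_c = 470264.00 / 8488.00 = 55.40 mm
y_c = 294992.00 / 8488.00 = 34.75 mm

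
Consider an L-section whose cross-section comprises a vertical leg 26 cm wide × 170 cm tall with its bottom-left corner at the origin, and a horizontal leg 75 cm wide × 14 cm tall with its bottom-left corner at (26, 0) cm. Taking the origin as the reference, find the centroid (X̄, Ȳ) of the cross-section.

vertical leg: A = 26 × 170 = 4420.00, centroid at (13.00, 85.00).
horizontal leg: A = 75 × 14 = 1050.00, centroid at (63.50, 7.00).
ΣA = 5470.00 cm², ΣAX̄ = 124135.00 cm³, ΣAȲ = 383050.00 cm³.
X̄ = 124135.00/5470.00 = 22.69 cm; Ȳ = 383050.00/5470.00 = 70.03 cm.

X̄ = 22.69 cm, Ȳ = 70.03 cm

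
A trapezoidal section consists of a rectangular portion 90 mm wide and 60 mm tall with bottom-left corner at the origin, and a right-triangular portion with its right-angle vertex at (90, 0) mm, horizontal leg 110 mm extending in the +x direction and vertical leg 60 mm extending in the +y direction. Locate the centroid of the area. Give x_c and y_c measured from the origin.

x_c = 75.98 mm, y_c = 26.21 mm

rectangular portion: A = 90 × 60 = 5400.00, centroid at (45.00, 30.00).
triangular portion: A = ½·110·60 = 3300.00, centroid at (126.67, 20.00).
ΣA = 8700.00 mm²
ΣAx_c = (5400.00)(45.00) + (3300.00)(126.67) = 661000.00 mm³
ΣAy_c = (5400.00)(30.00) + (3300.00)(20.00) = 228000.00 mm³
x_c = 661000.00 / 8700.00 = 75.98 mm
y_c = 228000.00 / 8700.00 = 26.21 mm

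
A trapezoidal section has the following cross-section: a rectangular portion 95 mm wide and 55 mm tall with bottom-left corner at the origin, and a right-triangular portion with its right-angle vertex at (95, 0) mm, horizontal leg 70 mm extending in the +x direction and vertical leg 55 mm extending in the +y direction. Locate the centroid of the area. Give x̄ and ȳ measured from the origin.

x̄ = 66.57 mm, ȳ = 25.03 mm

Part | A | x̄ᵢ | ȳᵢ | A·x̄ᵢ | A·ȳᵢ
rectangular portion | 5225.00 | 47.50 | 27.50 | 248187.50 | 143687.50
triangular portion | 1925.00 | 118.33 | 18.33 | 227791.67 | 35291.67
Σ | 7150.00 |  |  | 475979.17 | 178979.17
x̄ = 475979.17 / 7150.00 = 66.57 mm
ȳ = 178979.17 / 7150.00 = 25.03 mm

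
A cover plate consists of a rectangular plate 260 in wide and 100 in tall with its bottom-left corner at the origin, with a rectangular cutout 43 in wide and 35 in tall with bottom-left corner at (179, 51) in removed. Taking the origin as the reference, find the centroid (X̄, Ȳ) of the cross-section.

X̄ = 125.67 in, Ȳ = 48.86 in

plate: A = 260 × 100 = 26000.00, centroid at (130.00, 50.00).
hole: A = −(43 × 35) = -1505.00, centroid at (200.50, 68.50).
ΣA = 24495.00 in², ΣAX̄ = 3078247.50 in³, ΣAȲ = 1196907.50 in³.
X̄ = 3078247.50/24495.00 = 125.67 in; Ȳ = 1196907.50/24495.00 = 48.86 in.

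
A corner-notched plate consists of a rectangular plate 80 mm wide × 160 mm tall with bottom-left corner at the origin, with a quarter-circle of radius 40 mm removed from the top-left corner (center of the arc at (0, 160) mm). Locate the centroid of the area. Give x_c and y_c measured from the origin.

plate: A = 80 × 160 = 12800.00, centroid at (40.00, 80.00).
removed quarter-circle: A = −¼π·40² = -1256.64, centroid at (16.98, 143.02).
ΣA = 11543.36 mm²
ΣAx_c = (12800.00)(40.00) + (-1256.64)(16.98) = 490666.67 mm³
ΣAy_c = (12800.00)(80.00) + (-1256.64)(143.02) = 844271.40 mm³
x_c = 490666.67 / 11543.36 = 42.51 mm
y_c = 844271.40 / 11543.36 = 73.14 mm

x_c = 42.51 mm, y_c = 73.14 mm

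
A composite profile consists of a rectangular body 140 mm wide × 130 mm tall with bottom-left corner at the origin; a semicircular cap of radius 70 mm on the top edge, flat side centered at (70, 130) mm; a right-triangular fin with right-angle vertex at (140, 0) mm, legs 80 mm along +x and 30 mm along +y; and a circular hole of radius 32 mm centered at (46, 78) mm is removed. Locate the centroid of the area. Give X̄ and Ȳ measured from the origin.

rectangular body: A = 140 × 130 = 18200.00, centroid at (70.00, 65.00).
semicircular top: A = ½π·70² = 7696.90, centroid at (70.00, 159.71).
triangular fin: A = ½·80·30 = 1200.00, centroid at (166.67, 10.00).
hole: A = −π·32² = -3216.99, centroid at (46.00, 78.00).
ΣA = 23879.91 mm², ΣAX̄ = 1864801.56 mm³, ΣAȲ = 2173338.64 mm³.
X̄ = 1864801.56/23879.91 = 78.09 mm; Ȳ = 2173338.64/23879.91 = 91.01 mm.

X̄ = 78.09 mm, Ȳ = 91.01 mm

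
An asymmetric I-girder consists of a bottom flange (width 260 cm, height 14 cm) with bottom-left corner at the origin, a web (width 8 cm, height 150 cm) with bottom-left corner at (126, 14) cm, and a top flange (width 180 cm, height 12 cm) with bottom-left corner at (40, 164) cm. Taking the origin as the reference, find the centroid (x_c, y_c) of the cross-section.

x_c = 130.00 cm, y_c = 71.35 cm

bottom flange: A = 260 × 14 = 3640.00, centroid at (130.00, 7.00).
web: A = 8 × 150 = 1200.00, centroid at (130.00, 89.00).
top flange: A = 180 × 12 = 2160.00, centroid at (130.00, 170.00).
ΣA = 7000.00 cm²
ΣAx_c = (3640.00)(130.00) + (1200.00)(130.00) + (2160.00)(130.00) = 910000.00 cm³
ΣAy_c = (3640.00)(7.00) + (1200.00)(89.00) + (2160.00)(170.00) = 499480.00 cm³
x_c = 910000.00 / 7000.00 = 130.00 cm
y_c = 499480.00 / 7000.00 = 71.35 cm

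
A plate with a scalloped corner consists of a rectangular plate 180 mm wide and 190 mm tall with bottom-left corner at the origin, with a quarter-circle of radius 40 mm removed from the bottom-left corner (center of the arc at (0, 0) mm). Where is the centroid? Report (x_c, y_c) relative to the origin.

x_c = 92.79 mm, y_c = 97.98 mm

plate: A = 180 × 190 = 34200.00, centroid at (90.00, 95.00).
removed quarter-circle: A = −¼π·40² = -1256.64, centroid at (16.98, 16.98).
ΣA = 32943.36 mm², ΣAx_c = 3056666.67 mm³, ΣAy_c = 3227666.67 mm³.
x_c = 3056666.67/32943.36 = 92.79 mm; y_c = 3227666.67/32943.36 = 97.98 mm.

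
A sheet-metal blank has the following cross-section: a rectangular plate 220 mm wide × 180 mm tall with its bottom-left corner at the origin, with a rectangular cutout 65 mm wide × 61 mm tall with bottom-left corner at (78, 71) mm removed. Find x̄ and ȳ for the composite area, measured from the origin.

plate: A = 220 × 180 = 39600.00, centroid at (110.00, 90.00).
hole: A = −(65 × 61) = -3965.00, centroid at (110.50, 101.50).
ΣA = 35635.00 mm²
ΣAx̄ = (39600.00)(110.00) + (-3965.00)(110.50) = 3917867.50 mm³
ΣAȳ = (39600.00)(90.00) + (-3965.00)(101.50) = 3161552.50 mm³
x̄ = 3917867.50 / 35635.00 = 109.94 mm
ȳ = 3161552.50 / 35635.00 = 88.72 mm

x̄ = 109.94 mm, ȳ = 88.72 mm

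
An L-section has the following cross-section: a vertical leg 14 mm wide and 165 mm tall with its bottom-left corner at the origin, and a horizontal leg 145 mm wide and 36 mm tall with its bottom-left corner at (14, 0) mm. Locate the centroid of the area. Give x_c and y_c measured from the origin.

vertical leg: A = 14 × 165 = 2310.00, centroid at (7.00, 82.50).
horizontal leg: A = 145 × 36 = 5220.00, centroid at (86.50, 18.00).
ΣA = 7530.00 mm², ΣAx_c = 467700.00 mm³, ΣAy_c = 284535.00 mm³.
x_c = 467700.00/7530.00 = 62.11 mm; y_c = 284535.00/7530.00 = 37.79 mm.

x_c = 62.11 mm, y_c = 37.79 mm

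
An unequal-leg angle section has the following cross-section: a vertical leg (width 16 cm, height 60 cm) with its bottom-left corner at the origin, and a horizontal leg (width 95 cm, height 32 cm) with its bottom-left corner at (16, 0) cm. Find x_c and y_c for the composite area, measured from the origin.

vertical leg: A = 16 × 60 = 960.00, centroid at (8.00, 30.00).
horizontal leg: A = 95 × 32 = 3040.00, centroid at (63.50, 16.00).
ΣA = 4000.00 cm²
ΣAx_c = (960.00)(8.00) + (3040.00)(63.50) = 200720.00 cm³
ΣAy_c = (960.00)(30.00) + (3040.00)(16.00) = 77440.00 cm³
x_c = 200720.00 / 4000.00 = 50.18 cm
y_c = 77440.00 / 4000.00 = 19.36 cm

x_c = 50.18 cm, y_c = 19.36 cm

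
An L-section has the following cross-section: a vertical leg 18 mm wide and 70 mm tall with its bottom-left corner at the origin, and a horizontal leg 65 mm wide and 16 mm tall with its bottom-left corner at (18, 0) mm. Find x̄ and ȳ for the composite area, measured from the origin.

Part | A | x̄ᵢ | ȳᵢ | A·x̄ᵢ | A·ȳᵢ
vertical leg | 1260.00 | 9.00 | 35.00 | 11340.00 | 44100.00
horizontal leg | 1040.00 | 50.50 | 8.00 | 52520.00 | 8320.00
Σ | 2300.00 |  |  | 63860.00 | 52420.00
x̄ = 63860.00 / 2300.00 = 27.77 mm
ȳ = 52420.00 / 2300.00 = 22.79 mm

x̄ = 27.77 mm, ȳ = 22.79 mm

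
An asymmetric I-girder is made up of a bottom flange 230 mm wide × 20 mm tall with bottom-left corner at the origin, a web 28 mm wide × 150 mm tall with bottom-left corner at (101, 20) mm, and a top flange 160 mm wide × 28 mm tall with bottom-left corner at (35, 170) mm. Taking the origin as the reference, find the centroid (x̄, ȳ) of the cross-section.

x̄ = 115.00 mm, ȳ = 95.58 mm

Part | A | x̄ᵢ | ȳᵢ | A·x̄ᵢ | A·ȳᵢ
bottom flange | 4600.00 | 115.00 | 10.00 | 529000.00 | 46000.00
web | 4200.00 | 115.00 | 95.00 | 483000.00 | 399000.00
top flange | 4480.00 | 115.00 | 184.00 | 515200.00 | 824320.00
Σ | 13280.00 |  |  | 1527200.00 | 1269320.00
x̄ = 1527200.00 / 13280.00 = 115.00 mm
ȳ = 1269320.00 / 13280.00 = 95.58 mm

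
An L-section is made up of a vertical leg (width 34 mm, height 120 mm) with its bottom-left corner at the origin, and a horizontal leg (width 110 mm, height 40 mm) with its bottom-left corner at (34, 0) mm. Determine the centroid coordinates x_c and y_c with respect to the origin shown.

Part | A | x̄ᵢ | ȳᵢ | A·x̄ᵢ | A·ȳᵢ
vertical leg | 4080.00 | 17.00 | 60.00 | 69360.00 | 244800.00
horizontal leg | 4400.00 | 89.00 | 20.00 | 391600.00 | 88000.00
Σ | 8480.00 |  |  | 460960.00 | 332800.00
x_c = 460960.00 / 8480.00 = 54.36 mm
y_c = 332800.00 / 8480.00 = 39.25 mm

x_c = 54.36 mm, y_c = 39.25 mm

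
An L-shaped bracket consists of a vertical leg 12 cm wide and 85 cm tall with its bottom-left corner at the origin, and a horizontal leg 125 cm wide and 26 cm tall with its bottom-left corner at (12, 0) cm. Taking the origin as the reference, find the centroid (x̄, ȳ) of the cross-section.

Part | A | x̄ᵢ | ȳᵢ | A·x̄ᵢ | A·ȳᵢ
vertical leg | 1020.00 | 6.00 | 42.50 | 6120.00 | 43350.00
horizontal leg | 3250.00 | 74.50 | 13.00 | 242125.00 | 42250.00
Σ | 4270.00 |  |  | 248245.00 | 85600.00
x̄ = 248245.00 / 4270.00 = 58.14 cm
ȳ = 85600.00 / 4270.00 = 20.05 cm

x̄ = 58.14 cm, ȳ = 20.05 cm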